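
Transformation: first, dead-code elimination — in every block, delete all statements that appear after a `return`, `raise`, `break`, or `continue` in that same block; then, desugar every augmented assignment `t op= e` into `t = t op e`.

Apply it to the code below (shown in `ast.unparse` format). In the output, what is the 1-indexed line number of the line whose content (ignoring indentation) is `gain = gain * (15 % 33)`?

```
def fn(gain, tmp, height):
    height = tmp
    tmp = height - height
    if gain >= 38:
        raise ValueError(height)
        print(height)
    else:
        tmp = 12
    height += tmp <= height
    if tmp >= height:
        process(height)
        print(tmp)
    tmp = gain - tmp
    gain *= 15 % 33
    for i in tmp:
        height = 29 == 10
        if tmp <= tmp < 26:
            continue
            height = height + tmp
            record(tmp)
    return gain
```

Transformed code:
def fn(gain, tmp, height):
    height = tmp
    tmp = height - height
    if gain >= 38:
        raise ValueError(height)
    else:
        tmp = 12
    height = height + (tmp <= height)
    if tmp >= height:
        process(height)
        print(tmp)
    tmp = gain - tmp
    gain = gain * (15 % 33)
    for i in tmp:
        height = 29 == 10
        if tmp <= tmp < 26:
            continue
    return gain

13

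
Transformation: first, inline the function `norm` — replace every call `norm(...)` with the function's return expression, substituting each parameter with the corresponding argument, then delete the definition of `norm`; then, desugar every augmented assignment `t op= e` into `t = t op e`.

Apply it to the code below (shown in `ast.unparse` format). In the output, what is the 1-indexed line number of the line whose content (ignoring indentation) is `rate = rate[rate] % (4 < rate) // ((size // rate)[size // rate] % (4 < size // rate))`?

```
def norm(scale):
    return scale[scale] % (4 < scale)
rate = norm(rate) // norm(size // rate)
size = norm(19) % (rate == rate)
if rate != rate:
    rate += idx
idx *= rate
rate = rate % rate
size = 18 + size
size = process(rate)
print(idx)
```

1

Transformed code:
rate = rate[rate] % (4 < rate) // ((size // rate)[size // rate] % (4 < size // rate))
size = 19[19] % (4 < 19) % (rate == rate)
if rate != rate:
    rate = rate + idx
idx = idx * rate
rate = rate % rate
size = 18 + size
size = process(rate)
print(idx)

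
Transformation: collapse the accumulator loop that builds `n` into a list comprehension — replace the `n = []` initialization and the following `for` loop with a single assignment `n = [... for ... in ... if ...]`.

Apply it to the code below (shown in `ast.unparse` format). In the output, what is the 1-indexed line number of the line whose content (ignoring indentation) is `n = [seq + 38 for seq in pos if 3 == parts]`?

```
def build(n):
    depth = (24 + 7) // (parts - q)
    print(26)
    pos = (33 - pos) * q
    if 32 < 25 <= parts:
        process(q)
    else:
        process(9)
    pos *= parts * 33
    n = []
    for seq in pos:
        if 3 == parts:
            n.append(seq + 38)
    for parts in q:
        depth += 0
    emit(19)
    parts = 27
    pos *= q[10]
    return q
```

Transformed code:
def build(n):
    depth = (24 + 7) // (parts - q)
    print(26)
    pos = (33 - pos) * q
    if 32 < 25 <= parts:
        process(q)
    else:
        process(9)
    pos *= parts * 33
    n = [seq + 38 for seq in pos if 3 == parts]
    for parts in q:
        depth += 0
    emit(19)
    parts = 27
    pos *= q[10]
    return q

10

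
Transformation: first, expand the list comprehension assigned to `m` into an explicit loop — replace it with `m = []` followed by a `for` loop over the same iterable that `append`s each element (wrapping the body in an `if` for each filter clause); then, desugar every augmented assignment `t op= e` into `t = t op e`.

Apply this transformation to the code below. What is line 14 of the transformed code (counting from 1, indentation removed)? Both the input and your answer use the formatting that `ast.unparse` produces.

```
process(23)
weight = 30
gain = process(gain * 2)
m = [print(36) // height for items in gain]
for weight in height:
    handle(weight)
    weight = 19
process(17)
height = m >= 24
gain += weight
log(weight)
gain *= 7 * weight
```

gain = gain * (7 * weight)

Transformed code:
process(23)
weight = 30
gain = process(gain * 2)
m = []
for items in gain:
    m.append(print(36) // height)
for weight in height:
    handle(weight)
    weight = 19
process(17)
height = m >= 24
gain = gain + weight
log(weight)
gain = gain * (7 * weight)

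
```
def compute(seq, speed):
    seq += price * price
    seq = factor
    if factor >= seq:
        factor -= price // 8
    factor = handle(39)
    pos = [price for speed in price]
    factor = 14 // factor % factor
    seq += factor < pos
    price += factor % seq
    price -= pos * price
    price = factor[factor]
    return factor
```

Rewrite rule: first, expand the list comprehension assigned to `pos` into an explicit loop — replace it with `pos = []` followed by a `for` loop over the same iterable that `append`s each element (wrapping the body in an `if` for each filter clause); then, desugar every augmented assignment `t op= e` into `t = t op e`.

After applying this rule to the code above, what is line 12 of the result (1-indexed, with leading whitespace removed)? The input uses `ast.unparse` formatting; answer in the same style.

price = price + factor % seq

Transformed code:
def compute(seq, speed):
    seq = seq + price * price
    seq = factor
    if factor >= seq:
        factor = factor - price // 8
    factor = handle(39)
    pos = []
    for speed in price:
        pos.append(price)
    factor = 14 // factor % factor
    seq = seq + (factor < pos)
    price = price + factor % seq
    price = price - pos * price
    price = factor[factor]
    return factor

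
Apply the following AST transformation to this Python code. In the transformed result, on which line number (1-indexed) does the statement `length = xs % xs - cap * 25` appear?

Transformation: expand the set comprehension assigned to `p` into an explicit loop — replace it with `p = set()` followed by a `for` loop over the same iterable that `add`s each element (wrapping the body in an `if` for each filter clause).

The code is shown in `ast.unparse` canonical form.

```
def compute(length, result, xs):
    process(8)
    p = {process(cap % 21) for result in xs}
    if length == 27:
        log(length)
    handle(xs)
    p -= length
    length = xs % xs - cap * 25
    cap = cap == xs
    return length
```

Transformed code:
def compute(length, result, xs):
    process(8)
    p = set()
    for result in xs:
        p.add(process(cap % 21))
    if length == 27:
        log(length)
    handle(xs)
    p -= length
    length = xs % xs - cap * 25
    cap = cap == xs
    return length

10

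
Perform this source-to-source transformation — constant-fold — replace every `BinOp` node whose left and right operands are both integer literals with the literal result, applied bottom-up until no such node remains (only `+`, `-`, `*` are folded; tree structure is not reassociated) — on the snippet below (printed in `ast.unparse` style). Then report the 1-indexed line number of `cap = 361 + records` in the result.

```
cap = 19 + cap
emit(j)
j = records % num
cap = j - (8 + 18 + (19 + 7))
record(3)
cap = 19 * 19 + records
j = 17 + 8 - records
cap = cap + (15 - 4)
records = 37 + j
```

Transformed code:
cap = 19 + cap
emit(j)
j = records % num
cap = j - 52
record(3)
cap = 361 + records
j = 25 - records
cap = cap + 11
records = 37 + j

6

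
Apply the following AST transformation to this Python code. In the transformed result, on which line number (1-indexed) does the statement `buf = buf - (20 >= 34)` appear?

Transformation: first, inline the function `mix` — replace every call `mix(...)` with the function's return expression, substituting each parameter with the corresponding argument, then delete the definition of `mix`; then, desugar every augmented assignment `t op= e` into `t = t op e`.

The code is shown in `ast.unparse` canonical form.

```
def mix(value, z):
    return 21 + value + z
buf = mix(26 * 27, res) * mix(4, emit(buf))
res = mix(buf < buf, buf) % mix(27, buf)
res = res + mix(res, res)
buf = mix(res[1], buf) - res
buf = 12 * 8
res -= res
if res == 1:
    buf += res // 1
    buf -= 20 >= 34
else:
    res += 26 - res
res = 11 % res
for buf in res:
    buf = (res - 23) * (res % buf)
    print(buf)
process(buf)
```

9

Transformed code:
buf = (21 + 26 * 27 + res) * (21 + 4 + emit(buf))
res = (21 + (buf < buf) + buf) % (21 + 27 + buf)
res = res + (21 + res + res)
buf = 21 + res[1] + buf - res
buf = 12 * 8
res = res - res
if res == 1:
    buf = buf + res // 1
    buf = buf - (20 >= 34)
else:
    res = res + (26 - res)
res = 11 % res
for buf in res:
    buf = (res - 23) * (res % buf)
    print(buf)
process(buf)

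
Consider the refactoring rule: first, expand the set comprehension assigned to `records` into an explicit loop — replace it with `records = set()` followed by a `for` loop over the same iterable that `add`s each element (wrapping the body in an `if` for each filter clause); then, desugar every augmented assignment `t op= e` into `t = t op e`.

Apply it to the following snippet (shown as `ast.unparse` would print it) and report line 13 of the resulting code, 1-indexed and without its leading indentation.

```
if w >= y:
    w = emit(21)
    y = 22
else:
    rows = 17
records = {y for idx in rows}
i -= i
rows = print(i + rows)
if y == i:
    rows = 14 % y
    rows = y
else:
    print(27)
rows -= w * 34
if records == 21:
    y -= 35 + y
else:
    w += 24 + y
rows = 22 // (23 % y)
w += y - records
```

Transformed code:
if w >= y:
    w = emit(21)
    y = 22
else:
    rows = 17
records = set()
for idx in rows:
    records.add(y)
i = i - i
rows = print(i + rows)
if y == i:
    rows = 14 % y
    rows = y
else:
    print(27)
rows = rows - w * 34
if records == 21:
    y = y - (35 + y)
else:
    w = w + (24 + y)
rows = 22 // (23 % y)
w = w + (y - records)

rows = y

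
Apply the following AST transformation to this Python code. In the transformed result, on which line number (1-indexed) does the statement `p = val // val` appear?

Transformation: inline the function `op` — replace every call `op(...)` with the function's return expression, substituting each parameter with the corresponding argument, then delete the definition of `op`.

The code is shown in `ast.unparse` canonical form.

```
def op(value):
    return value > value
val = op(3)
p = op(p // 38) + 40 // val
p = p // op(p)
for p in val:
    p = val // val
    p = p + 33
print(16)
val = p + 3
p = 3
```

Transformed code:
val = 3 > 3
p = (p // 38 > p // 38) + 40 // val
p = p // (p > p)
for p in val:
    p = val // val
    p = p + 33
print(16)
val = p + 3
p = 3

5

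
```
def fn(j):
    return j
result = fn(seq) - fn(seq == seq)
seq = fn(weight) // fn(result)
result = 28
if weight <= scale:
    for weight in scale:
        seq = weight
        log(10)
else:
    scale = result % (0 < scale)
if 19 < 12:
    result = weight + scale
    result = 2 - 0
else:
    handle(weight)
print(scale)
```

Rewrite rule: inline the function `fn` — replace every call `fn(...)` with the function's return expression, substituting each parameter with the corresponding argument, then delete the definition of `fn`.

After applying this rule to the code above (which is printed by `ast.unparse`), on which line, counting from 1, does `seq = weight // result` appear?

Transformed code:
result = seq - (seq == seq)
seq = weight // result
result = 28
if weight <= scale:
    for weight in scale:
        seq = weight
        log(10)
else:
    scale = result % (0 < scale)
if 19 < 12:
    result = weight + scale
    result = 2 - 0
else:
    handle(weight)
print(scale)

2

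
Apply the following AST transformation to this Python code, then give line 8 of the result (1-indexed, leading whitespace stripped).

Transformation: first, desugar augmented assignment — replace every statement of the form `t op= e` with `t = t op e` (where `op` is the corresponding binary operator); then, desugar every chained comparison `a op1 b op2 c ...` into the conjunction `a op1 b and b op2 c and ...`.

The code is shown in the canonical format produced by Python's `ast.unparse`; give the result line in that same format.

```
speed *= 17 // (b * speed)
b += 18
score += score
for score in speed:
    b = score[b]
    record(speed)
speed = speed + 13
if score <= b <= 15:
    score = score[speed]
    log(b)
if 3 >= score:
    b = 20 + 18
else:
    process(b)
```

if score <= b and b <= 15:

Transformed code:
speed = speed * (17 // (b * speed))
b = b + 18
score = score + score
for score in speed:
    b = score[b]
    record(speed)
speed = speed + 13
if score <= b and b <= 15:
    score = score[speed]
    log(b)
if 3 >= score:
    b = 20 + 18
else:
    process(b)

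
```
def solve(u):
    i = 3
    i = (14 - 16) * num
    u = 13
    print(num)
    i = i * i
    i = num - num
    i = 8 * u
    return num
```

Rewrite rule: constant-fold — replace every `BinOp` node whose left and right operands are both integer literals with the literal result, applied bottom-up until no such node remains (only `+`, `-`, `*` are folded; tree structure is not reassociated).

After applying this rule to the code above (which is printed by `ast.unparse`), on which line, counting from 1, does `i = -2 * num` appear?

Transformed code:
def solve(u):
    i = 3
    i = -2 * num
    u = 13
    print(num)
    i = i * i
    i = num - num
    i = 8 * u
    return num

3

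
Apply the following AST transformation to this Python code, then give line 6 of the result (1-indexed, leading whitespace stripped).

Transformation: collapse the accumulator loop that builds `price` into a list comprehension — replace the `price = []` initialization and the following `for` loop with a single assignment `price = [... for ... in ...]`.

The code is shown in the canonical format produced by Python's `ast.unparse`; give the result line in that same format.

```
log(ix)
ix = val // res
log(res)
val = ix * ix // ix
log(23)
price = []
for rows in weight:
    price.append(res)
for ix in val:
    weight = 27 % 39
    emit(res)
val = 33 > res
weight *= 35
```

Transformed code:
log(ix)
ix = val // res
log(res)
val = ix * ix // ix
log(23)
price = [res for rows in weight]
for ix in val:
    weight = 27 % 39
    emit(res)
val = 33 > res
weight *= 35

price = [res for rows in weight]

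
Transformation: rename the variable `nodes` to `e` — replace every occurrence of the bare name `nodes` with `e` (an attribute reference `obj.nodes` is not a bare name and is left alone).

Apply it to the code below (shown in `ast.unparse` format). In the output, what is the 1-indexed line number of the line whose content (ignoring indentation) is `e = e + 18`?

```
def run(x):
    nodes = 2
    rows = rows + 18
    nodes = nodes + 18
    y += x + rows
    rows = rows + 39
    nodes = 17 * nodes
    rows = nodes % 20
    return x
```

4

Transformed code:
def run(x):
    e = 2
    rows = rows + 18
    e = e + 18
    y += x + rows
    rows = rows + 39
    e = 17 * e
    rows = e % 20
    return x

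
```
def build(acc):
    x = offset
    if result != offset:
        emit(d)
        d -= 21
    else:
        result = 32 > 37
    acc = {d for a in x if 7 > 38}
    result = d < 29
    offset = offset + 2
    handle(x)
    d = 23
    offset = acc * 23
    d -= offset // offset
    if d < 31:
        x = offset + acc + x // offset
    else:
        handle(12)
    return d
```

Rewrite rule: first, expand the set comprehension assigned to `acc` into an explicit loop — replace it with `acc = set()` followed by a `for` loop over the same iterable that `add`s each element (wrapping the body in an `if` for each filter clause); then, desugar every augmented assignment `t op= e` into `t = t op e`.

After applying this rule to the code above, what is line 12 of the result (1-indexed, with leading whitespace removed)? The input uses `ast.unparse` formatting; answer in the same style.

Transformed code:
def build(acc):
    x = offset
    if result != offset:
        emit(d)
        d = d - 21
    else:
        result = 32 > 37
    acc = set()
    for a in x:
        if 7 > 38:
            acc.add(d)
    result = d < 29
    offset = offset + 2
    handle(x)
    d = 23
    offset = acc * 23
    d = d - offset // offset
    if d < 31:
        x = offset + acc + x // offset
    else:
        handle(12)
    return d

result = d < 29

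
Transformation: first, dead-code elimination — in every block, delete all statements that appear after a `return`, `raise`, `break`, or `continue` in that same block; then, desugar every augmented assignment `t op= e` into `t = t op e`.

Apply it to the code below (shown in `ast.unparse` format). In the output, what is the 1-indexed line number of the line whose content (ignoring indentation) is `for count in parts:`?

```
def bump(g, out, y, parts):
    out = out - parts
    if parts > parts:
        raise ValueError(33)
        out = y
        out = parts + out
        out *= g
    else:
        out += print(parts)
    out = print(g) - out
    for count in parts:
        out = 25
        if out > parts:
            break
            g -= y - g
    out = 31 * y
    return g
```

8

Transformed code:
def bump(g, out, y, parts):
    out = out - parts
    if parts > parts:
        raise ValueError(33)
    else:
        out = out + print(parts)
    out = print(g) - out
    for count in parts:
        out = 25
        if out > parts:
            break
    out = 31 * y
    return g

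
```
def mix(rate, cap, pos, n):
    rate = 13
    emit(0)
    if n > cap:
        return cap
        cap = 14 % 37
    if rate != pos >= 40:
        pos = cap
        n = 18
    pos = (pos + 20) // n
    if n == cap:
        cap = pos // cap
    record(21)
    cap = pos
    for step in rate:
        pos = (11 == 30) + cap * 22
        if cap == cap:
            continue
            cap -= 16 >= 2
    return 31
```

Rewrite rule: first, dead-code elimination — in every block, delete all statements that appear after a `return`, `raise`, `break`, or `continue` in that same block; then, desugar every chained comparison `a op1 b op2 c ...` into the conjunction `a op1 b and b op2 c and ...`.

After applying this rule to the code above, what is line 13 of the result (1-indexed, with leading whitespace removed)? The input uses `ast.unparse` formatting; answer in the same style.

Transformed code:
def mix(rate, cap, pos, n):
    rate = 13
    emit(0)
    if n > cap:
        return cap
    if rate != pos and pos >= 40:
        pos = cap
        n = 18
    pos = (pos + 20) // n
    if n == cap:
        cap = pos // cap
    record(21)
    cap = pos
    for step in rate:
        pos = (11 == 30) + cap * 22
        if cap == cap:
            continue
    return 31

cap = pos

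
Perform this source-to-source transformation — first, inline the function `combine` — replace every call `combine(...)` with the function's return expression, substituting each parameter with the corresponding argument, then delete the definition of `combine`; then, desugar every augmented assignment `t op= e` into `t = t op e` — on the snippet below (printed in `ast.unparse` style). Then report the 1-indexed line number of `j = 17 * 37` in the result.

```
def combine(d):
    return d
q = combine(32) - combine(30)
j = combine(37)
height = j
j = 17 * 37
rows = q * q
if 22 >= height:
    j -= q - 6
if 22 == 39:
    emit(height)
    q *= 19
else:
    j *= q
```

4

Transformed code:
q = 32 - 30
j = 37
height = j
j = 17 * 37
rows = q * q
if 22 >= height:
    j = j - (q - 6)
if 22 == 39:
    emit(height)
    q = q * 19
else:
    j = j * q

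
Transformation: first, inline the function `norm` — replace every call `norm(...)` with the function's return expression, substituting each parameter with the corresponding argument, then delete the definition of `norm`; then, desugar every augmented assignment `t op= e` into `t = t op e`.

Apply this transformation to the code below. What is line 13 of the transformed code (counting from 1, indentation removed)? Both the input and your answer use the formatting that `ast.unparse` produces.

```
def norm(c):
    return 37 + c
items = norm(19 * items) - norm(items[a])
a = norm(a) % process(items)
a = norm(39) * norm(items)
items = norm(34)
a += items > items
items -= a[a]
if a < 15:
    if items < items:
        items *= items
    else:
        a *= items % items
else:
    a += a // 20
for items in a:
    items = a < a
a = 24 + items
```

Transformed code:
items = 37 + 19 * items - (37 + items[a])
a = (37 + a) % process(items)
a = (37 + 39) * (37 + items)
items = 37 + 34
a = a + (items > items)
items = items - a[a]
if a < 15:
    if items < items:
        items = items * items
    else:
        a = a * (items % items)
else:
    a = a + a // 20
for items in a:
    items = a < a
a = 24 + items

a = a + a // 20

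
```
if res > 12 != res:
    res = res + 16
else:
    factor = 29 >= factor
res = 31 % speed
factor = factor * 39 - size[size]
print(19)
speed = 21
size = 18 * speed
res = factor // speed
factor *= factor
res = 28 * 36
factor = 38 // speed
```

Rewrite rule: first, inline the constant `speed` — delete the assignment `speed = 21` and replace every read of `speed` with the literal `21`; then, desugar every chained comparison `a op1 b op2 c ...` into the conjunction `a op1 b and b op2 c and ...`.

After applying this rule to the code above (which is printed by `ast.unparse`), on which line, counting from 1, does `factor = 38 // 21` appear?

12

Transformed code:
if res > 12 and 12 != res:
    res = res + 16
else:
    factor = 29 >= factor
res = 31 % 21
factor = factor * 39 - size[size]
print(19)
size = 18 * 21
res = factor // 21
factor *= factor
res = 28 * 36
factor = 38 // 21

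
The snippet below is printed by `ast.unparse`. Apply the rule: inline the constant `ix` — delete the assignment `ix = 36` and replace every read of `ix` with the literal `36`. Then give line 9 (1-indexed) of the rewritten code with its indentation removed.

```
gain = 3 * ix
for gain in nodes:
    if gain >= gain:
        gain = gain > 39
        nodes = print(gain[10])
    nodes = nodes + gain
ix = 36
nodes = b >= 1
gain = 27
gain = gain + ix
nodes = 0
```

Transformed code:
gain = 3 * 36
for gain in nodes:
    if gain >= gain:
        gain = gain > 39
        nodes = print(gain[10])
    nodes = nodes + gain
nodes = b >= 1
gain = 27
gain = gain + 36
nodes = 0

gain = gain + 36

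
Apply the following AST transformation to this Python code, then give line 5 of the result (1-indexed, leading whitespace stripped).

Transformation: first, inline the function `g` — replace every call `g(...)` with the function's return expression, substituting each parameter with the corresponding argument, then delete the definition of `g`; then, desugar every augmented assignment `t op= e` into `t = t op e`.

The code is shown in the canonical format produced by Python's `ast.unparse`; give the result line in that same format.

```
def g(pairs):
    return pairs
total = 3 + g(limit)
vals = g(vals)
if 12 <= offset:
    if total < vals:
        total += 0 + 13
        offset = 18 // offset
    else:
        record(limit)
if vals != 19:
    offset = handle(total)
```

total = total + (0 + 13)

Transformed code:
total = 3 + limit
vals = vals
if 12 <= offset:
    if total < vals:
        total = total + (0 + 13)
        offset = 18 // offset
    else:
        record(limit)
if vals != 19:
    offset = handle(total)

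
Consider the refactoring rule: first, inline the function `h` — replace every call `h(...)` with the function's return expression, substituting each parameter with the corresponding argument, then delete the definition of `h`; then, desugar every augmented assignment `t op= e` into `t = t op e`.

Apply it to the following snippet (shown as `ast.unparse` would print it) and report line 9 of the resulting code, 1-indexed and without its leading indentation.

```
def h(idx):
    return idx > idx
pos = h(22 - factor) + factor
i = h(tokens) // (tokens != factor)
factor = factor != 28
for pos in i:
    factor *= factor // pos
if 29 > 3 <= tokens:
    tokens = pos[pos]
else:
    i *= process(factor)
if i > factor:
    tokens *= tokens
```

i = i * process(factor)

Transformed code:
pos = (22 - factor > 22 - factor) + factor
i = (tokens > tokens) // (tokens != factor)
factor = factor != 28
for pos in i:
    factor = factor * (factor // pos)
if 29 > 3 <= tokens:
    tokens = pos[pos]
else:
    i = i * process(factor)
if i > factor:
    tokens = tokens * tokens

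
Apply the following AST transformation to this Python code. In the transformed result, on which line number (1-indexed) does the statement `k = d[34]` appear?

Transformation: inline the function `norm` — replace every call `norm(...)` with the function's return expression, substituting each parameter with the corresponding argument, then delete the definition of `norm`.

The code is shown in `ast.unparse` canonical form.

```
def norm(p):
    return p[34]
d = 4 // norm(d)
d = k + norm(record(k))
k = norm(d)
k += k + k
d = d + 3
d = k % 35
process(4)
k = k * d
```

3

Transformed code:
d = 4 // d[34]
d = k + record(k)[34]
k = d[34]
k += k + k
d = d + 3
d = k % 35
process(4)
k = k * d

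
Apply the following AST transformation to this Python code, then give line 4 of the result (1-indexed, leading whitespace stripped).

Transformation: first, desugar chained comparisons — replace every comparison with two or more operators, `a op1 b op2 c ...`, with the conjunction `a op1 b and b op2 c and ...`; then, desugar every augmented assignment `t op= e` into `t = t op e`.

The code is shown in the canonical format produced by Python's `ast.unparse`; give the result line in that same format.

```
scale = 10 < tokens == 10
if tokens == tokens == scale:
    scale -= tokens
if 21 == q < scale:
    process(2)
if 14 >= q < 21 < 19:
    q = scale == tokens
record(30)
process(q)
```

if 21 == q and q < scale:

Transformed code:
scale = 10 < tokens and tokens == 10
if tokens == tokens and tokens == scale:
    scale = scale - tokens
if 21 == q and q < scale:
    process(2)
if 14 >= q and q < 21 and (21 < 19):
    q = scale == tokens
record(30)
process(q)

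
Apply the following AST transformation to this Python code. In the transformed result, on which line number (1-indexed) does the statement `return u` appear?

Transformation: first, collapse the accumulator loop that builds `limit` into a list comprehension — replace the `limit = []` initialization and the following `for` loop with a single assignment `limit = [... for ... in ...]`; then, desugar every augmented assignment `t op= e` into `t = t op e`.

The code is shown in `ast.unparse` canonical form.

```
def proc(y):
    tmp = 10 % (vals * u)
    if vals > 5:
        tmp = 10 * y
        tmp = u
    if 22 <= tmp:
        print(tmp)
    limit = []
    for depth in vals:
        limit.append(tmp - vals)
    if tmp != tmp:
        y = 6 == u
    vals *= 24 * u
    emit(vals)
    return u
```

13

Transformed code:
def proc(y):
    tmp = 10 % (vals * u)
    if vals > 5:
        tmp = 10 * y
        tmp = u
    if 22 <= tmp:
        print(tmp)
    limit = [tmp - vals for depth in vals]
    if tmp != tmp:
        y = 6 == u
    vals = vals * (24 * u)
    emit(vals)
    return u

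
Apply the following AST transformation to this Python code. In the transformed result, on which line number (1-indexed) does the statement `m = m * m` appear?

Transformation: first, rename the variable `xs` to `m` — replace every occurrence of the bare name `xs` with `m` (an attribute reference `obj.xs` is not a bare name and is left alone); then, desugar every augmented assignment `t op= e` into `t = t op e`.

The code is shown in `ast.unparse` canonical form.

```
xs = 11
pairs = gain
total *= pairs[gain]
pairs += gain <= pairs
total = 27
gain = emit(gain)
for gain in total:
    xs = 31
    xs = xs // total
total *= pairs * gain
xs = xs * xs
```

11

Transformed code:
m = 11
pairs = gain
total = total * pairs[gain]
pairs = pairs + (gain <= pairs)
total = 27
gain = emit(gain)
for gain in total:
    m = 31
    m = m // total
total = total * (pairs * gain)
m = m * m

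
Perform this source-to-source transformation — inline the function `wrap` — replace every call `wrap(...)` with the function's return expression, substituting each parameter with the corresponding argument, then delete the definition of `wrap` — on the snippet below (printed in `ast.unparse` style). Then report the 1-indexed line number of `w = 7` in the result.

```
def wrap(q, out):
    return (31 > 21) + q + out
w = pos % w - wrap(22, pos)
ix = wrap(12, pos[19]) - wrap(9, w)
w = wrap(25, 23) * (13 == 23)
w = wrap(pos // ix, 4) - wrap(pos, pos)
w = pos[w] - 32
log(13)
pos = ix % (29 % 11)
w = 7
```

Transformed code:
w = pos % w - ((31 > 21) + 22 + pos)
ix = (31 > 21) + 12 + pos[19] - ((31 > 21) + 9 + w)
w = ((31 > 21) + 25 + 23) * (13 == 23)
w = (31 > 21) + pos // ix + 4 - ((31 > 21) + pos + pos)
w = pos[w] - 32
log(13)
pos = ix % (29 % 11)
w = 7

8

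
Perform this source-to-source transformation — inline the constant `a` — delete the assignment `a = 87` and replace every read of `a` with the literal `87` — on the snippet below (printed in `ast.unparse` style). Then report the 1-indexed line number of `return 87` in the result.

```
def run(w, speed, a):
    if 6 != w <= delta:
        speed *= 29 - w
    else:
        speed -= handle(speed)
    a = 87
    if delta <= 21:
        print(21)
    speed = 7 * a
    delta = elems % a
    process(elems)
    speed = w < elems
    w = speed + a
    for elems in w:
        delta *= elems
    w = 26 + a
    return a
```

Transformed code:
def run(w, speed, a):
    if 6 != w <= delta:
        speed *= 29 - w
    else:
        speed -= handle(speed)
    if delta <= 21:
        print(21)
    speed = 7 * 87
    delta = elems % 87
    process(elems)
    speed = w < elems
    w = speed + 87
    for elems in w:
        delta *= elems
    w = 26 + 87
    return 87

16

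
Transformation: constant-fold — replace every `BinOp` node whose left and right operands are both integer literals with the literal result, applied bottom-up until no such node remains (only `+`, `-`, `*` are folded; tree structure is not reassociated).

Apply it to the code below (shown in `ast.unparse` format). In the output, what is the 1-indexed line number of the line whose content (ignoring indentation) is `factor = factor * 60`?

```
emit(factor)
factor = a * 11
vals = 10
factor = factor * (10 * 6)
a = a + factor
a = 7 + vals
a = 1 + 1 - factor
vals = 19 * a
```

4

Transformed code:
emit(factor)
factor = a * 11
vals = 10
factor = factor * 60
a = a + factor
a = 7 + vals
a = 2 - factor
vals = 19 * a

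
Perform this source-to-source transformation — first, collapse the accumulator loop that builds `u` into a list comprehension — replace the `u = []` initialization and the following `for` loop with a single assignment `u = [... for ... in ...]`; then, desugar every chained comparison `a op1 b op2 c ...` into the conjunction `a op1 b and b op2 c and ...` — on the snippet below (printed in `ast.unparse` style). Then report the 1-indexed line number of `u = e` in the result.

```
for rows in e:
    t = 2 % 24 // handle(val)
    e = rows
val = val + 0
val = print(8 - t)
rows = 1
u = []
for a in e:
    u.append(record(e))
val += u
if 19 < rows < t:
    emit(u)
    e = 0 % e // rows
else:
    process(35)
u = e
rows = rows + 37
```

14

Transformed code:
for rows in e:
    t = 2 % 24 // handle(val)
    e = rows
val = val + 0
val = print(8 - t)
rows = 1
u = [record(e) for a in e]
val += u
if 19 < rows and rows < t:
    emit(u)
    e = 0 % e // rows
else:
    process(35)
u = e
rows = rows + 37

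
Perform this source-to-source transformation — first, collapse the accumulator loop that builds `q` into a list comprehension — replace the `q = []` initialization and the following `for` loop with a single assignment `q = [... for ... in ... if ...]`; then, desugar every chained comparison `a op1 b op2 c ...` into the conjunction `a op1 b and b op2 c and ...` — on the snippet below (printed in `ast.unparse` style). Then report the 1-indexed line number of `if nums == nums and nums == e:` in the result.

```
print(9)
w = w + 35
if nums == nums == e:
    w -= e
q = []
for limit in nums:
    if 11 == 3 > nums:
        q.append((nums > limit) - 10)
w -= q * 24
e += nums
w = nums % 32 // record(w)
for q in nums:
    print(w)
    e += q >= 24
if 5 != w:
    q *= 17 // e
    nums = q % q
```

3

Transformed code:
print(9)
w = w + 35
if nums == nums and nums == e:
    w -= e
q = [(nums > limit) - 10 for limit in nums if 11 == 3 and 3 > nums]
w -= q * 24
e += nums
w = nums % 32 // record(w)
for q in nums:
    print(w)
    e += q >= 24
if 5 != w:
    q *= 17 // e
    nums = q % q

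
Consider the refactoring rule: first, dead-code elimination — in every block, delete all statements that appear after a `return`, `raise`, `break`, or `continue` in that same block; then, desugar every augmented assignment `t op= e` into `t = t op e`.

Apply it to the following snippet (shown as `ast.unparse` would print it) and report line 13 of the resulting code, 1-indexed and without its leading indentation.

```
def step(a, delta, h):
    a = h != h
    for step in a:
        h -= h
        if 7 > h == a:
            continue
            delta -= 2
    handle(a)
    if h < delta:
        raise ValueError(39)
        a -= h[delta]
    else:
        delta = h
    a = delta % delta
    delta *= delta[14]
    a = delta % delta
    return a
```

delta = delta * delta[14]

Transformed code:
def step(a, delta, h):
    a = h != h
    for step in a:
        h = h - h
        if 7 > h == a:
            continue
    handle(a)
    if h < delta:
        raise ValueError(39)
    else:
        delta = h
    a = delta % delta
    delta = delta * delta[14]
    a = delta % delta
    return a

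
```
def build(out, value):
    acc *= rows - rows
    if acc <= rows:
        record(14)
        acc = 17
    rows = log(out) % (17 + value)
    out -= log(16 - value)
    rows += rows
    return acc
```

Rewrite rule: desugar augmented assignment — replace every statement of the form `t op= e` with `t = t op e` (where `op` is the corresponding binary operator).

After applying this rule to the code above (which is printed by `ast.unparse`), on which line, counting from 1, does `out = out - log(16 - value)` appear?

Transformed code:
def build(out, value):
    acc = acc * (rows - rows)
    if acc <= rows:
        record(14)
        acc = 17
    rows = log(out) % (17 + value)
    out = out - log(16 - value)
    rows = rows + rows
    return acc

7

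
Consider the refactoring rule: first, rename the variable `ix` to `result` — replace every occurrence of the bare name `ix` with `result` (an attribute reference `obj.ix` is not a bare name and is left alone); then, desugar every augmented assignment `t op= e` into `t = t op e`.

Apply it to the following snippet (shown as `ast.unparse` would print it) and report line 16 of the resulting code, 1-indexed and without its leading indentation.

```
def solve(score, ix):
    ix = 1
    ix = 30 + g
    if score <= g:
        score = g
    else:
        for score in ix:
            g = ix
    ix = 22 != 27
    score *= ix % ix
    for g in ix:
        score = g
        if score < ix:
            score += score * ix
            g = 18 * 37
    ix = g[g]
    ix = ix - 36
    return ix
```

Transformed code:
def solve(score, result):
    result = 1
    result = 30 + g
    if score <= g:
        score = g
    else:
        for score in result:
            g = result
    result = 22 != 27
    score = score * (result % result)
    for g in result:
        score = g
        if score < result:
            score = score + score * result
            g = 18 * 37
    result = g[g]
    result = result - 36
    return result

result = g[g]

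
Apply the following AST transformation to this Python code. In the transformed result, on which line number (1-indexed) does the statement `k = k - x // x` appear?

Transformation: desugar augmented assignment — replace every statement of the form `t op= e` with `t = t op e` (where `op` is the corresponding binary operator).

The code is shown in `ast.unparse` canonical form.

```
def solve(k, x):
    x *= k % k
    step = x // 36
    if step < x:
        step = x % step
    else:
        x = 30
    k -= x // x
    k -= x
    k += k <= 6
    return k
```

8

Transformed code:
def solve(k, x):
    x = x * (k % k)
    step = x // 36
    if step < x:
        step = x % step
    else:
        x = 30
    k = k - x // x
    k = k - x
    k = k + (k <= 6)
    return k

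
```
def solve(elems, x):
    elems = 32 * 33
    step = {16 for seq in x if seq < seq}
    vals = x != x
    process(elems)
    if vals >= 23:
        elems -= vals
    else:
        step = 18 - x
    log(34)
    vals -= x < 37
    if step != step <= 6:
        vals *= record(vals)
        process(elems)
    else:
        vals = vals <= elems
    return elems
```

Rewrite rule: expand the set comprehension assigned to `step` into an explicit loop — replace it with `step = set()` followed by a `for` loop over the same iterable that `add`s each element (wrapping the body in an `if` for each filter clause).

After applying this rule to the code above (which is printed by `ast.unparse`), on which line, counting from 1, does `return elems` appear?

20

Transformed code:
def solve(elems, x):
    elems = 32 * 33
    step = set()
    for seq in x:
        if seq < seq:
            step.add(16)
    vals = x != x
    process(elems)
    if vals >= 23:
        elems -= vals
    else:
        step = 18 - x
    log(34)
    vals -= x < 37
    if step != step <= 6:
        vals *= record(vals)
        process(elems)
    else:
        vals = vals <= elems
    return elems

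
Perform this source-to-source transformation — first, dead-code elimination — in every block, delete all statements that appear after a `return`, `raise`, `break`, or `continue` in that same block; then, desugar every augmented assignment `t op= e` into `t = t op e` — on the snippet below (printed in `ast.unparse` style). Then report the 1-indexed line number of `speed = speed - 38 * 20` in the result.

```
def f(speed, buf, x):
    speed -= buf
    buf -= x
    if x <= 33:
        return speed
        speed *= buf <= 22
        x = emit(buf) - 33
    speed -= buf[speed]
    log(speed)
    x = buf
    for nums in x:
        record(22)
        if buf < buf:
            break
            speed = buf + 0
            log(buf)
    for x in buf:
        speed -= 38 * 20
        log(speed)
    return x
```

Transformed code:
def f(speed, buf, x):
    speed = speed - buf
    buf = buf - x
    if x <= 33:
        return speed
    speed = speed - buf[speed]
    log(speed)
    x = buf
    for nums in x:
        record(22)
        if buf < buf:
            break
    for x in buf:
        speed = speed - 38 * 20
        log(speed)
    return x

14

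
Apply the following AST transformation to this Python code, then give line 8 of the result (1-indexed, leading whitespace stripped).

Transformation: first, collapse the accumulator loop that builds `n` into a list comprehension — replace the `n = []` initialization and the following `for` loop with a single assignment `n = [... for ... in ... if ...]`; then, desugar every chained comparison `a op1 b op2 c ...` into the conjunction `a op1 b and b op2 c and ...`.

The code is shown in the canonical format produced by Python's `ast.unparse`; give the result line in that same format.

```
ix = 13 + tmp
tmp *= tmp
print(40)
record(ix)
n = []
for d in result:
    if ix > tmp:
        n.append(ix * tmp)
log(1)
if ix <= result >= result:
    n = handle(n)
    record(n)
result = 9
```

Transformed code:
ix = 13 + tmp
tmp *= tmp
print(40)
record(ix)
n = [ix * tmp for d in result if ix > tmp]
log(1)
if ix <= result and result >= result:
    n = handle(n)
    record(n)
result = 9

n = handle(n)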